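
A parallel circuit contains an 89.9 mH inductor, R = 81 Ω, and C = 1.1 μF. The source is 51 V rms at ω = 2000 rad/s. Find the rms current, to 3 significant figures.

653 mA

X_L = ωL = 180 Ω
X_C = 1/(ωC) = 455 Ω
Parallel: admittances add. Y = 1/R + 1/(jωL) + jωC
Y = (0.0123 − j0.00336) S
|Y| = 0.0128 S → |Z| = 1/|Y| = 78.2 Ω, ∠Z = −∠Y = 15.2°
I = V/|Z| = 51/78.2 = 653 mA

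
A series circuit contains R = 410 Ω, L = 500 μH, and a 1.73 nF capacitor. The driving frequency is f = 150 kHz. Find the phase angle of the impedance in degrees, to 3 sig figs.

-19.1°

ω = 2πf = 942500 rad/s
X_L = ωL = 471 Ω
X_C = 1/(ωC) = 613 Ω
Net reactance X = X_L − X_C = -142 Ω
Z = 410 − j142 Ω
|Z| = √(410² + 142²) = 434 Ω
∠Z = arctan(-142/410) = -19.1°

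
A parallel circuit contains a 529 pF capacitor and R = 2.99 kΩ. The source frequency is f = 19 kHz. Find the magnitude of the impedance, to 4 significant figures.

ω = 2πf = 119400 rad/s
X_C = 1/(ωC) = 15830 Ω
Parallel: admittances add. Y = 1/R + jωC
Y = (0.0003344 + j6.315e-05) S
|Y| = 0.0003404 S → |Z| = 1/|Y| = 2938 Ω, ∠Z = −∠Y = -10.69°

2938 Ω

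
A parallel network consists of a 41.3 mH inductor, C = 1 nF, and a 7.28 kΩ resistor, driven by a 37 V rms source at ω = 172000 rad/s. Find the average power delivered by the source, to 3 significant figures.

188 mW

X_L = ωL = 7100 Ω
X_C = 1/(ωC) = 5810 Ω
Parallel: admittances add. Y = 1/R + 1/(jωL) + jωC
Y = (0.000137 + j3.12e-05) S
|Y| = 0.000141 S → |Z| = 1/|Y| = 7100 Ω, ∠Z = −∠Y = -12.8°
I = V/|Z| = 5.21 mA
P = VI cos φ = 37 × 0.00521 × cos(-12.8°) = 188 mW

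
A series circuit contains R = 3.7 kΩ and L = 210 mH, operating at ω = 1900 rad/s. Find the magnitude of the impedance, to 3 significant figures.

3720 Ω

X_L = ωL = 399 Ω
Z = 3700 + j399 Ω
|Z| = √(3700² + 399²) = 3720 Ω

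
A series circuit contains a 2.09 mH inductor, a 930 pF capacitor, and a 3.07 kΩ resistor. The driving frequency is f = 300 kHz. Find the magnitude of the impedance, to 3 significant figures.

ω = 2πf = 1.885e+06 rad/s
X_L = ωL = 3940 Ω
X_C = 1/(ωC) = 570 Ω
Net reactance X = X_L − X_C = 3370 Ω
Z = 3070 + j3370 Ω
|Z| = √(3070² + 3370²) = 4560 Ω

4560 Ω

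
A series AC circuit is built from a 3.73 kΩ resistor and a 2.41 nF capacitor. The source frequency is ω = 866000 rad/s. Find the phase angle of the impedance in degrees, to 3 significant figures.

X_C = 1/(ωC) = 479 Ω
Z = 3730 − j479 Ω
|Z| = √(3730² + 479²) = 3760 Ω
∠Z = arctan(-479/3730) = -7.32°

-7.32°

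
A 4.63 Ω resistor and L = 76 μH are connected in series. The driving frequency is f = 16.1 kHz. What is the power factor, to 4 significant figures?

0.5159

ω = 2πf = 101200 rad/s
X_L = ωL = 7.688 Ω
Z = 4.630 + j7.688 Ω
|Z| = √(4.630² + 7.688²) = 8.975 Ω
∠Z = arctan(7.688/4.630) = 58.94°
cos φ = cos(58.94°) = 0.5159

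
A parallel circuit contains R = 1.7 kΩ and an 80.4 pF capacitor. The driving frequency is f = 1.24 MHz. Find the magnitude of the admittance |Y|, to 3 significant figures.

859 μS

ω = 2πf = 7.791e+06 rad/s
X_C = 1/(ωC) = 1600 Ω
Parallel: admittances add. Y = 1/R + jωC
Y = (0.000588 + j0.000626) S
|Y| = 0.000859 S → |Z| = 1/|Y| = 1160 Ω, ∠Z = −∠Y = -46.8°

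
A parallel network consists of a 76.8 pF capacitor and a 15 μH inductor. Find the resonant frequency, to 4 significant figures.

4.689 MHz

ω₀ = 1/√(LC) = 1/√(1.5e-05 × 7.68e-11) = 2.946e+07 rad/s
f₀ = ω₀/(2π) = 4.689 MHz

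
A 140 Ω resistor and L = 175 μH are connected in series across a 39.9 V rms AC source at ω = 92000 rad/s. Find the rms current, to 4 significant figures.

283.1 mA

X_L = ωL = 16.10 Ω
Z = 140.0 + j16.10 Ω
|Z| = √(140.0² + 16.10²) = 140.9 Ω
I = V/|Z| = 39.9/140.9 = 283.1 mA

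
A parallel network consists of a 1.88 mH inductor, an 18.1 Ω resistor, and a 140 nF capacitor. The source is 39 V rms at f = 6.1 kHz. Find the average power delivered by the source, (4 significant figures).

84.03 W

ω = 2πf = 38330 rad/s
X_L = ωL = 72.06 Ω
X_C = 1/(ωC) = 186.4 Ω
Parallel: admittances add. Y = 1/R + 1/(jωL) + jωC
Y = (0.05525 − j0.008512) S
|Y| = 0.05590 S → |Z| = 1/|Y| = 17.89 Ω, ∠Z = −∠Y = 8.759°
I = V/|Z| = 2.180 A
P = VI cos φ = 39 × 2.180 × cos(8.759°) = 84.03 W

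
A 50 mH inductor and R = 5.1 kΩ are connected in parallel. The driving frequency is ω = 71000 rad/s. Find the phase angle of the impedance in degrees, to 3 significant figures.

55.2°

X_L = ωL = 3550 Ω
Parallel: admittances add. Y = 1/R + 1/(jωL)
Y = (0.000196 − j0.000282) S
|Y| = 0.000343 S → |Z| = 1/|Y| = 2910 Ω, ∠Z = −∠Y = 55.2°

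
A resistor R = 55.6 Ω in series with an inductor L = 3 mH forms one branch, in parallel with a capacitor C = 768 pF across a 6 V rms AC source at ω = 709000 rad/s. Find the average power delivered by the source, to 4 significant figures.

X_L = ωL = 2127 Ω
X_C = 1/(ωC) = 1837 Ω
Branch 1 (R+jX_L): Z₁ = 55.60 + j2127 Ω, |Z₁| = 2128 Ω
Branch 2 (−jX_C): Z₂ = −j1837 Ω
Parallel: Z = Z₁Z₂/(Z₁+Z₂), |Z| = 13210 Ω, ∠Z = -80.66°
I = V/|Z| = 454.1 μA
P = VI cos φ = 6 × 0.0004541 × cos(-80.66°) = 442.1 μW

442.1 μW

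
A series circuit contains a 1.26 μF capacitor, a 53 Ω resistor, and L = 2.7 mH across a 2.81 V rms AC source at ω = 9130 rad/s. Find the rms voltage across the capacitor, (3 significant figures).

2.99 V

X_L = ωL = 24.7 Ω
X_C = 1/(ωC) = 86.9 Ω
Net reactance X = X_L − X_C = -62.3 Ω
Z = 53.0 − j62.3 Ω
|Z| = √(53.0² + 62.3²) = 81.8 Ω
I = V/|Z| = 34.4 mA
V_C = I·|Z_C| = 0.0344 × 86.9 = 2.99 V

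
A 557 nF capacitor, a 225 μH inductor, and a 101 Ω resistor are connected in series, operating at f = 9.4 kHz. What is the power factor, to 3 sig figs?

ω = 2πf = 59060 rad/s
X_L = ωL = 13.3 Ω
X_C = 1/(ωC) = 30.4 Ω
Net reactance X = X_L − X_C = -17.1 Ω
Z = 101 − j17.1 Ω
|Z| = √(101² + 17.1²) = 102 Ω
∠Z = arctan(-17.1/101) = -9.61°
cos φ = cos(-9.61°) = 0.986

0.986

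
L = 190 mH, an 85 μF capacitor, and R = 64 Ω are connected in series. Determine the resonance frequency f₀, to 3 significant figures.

39.6 Hz

ω₀ = 1/√(LC) = 1/√(0.19 × 8.5e-05) = 248.8 rad/s
f₀ = ω₀/(2π) = 39.6 Hz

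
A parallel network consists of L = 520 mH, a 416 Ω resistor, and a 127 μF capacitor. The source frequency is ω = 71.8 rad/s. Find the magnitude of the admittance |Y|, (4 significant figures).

X_L = ωL = 37.34 Ω
X_C = 1/(ωC) = 109.7 Ω
Parallel: admittances add. Y = 1/R + 1/(jωL) + jωC
Y = (0.002404 − j0.01767) S
|Y| = 0.01783 S → |Z| = 1/|Y| = 56.09 Ω, ∠Z = −∠Y = 82.25°

17.83 mS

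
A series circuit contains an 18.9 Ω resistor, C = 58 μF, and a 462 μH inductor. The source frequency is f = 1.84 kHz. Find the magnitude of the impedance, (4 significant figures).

19.29 Ω

ω = 2πf = 11560 rad/s
X_L = ωL = 5.341 Ω
X_C = 1/(ωC) = 1.491 Ω
Net reactance X = X_L − X_C = 3.850 Ω
Z = 18.90 + j3.850 Ω
|Z| = √(18.90² + 3.850²) = 19.29 Ω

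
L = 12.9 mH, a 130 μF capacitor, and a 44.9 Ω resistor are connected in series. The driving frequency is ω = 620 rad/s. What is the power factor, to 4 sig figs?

X_L = ωL = 7.998 Ω
X_C = 1/(ωC) = 12.41 Ω
Net reactance X = X_L − X_C = -4.409 Ω
Z = 44.90 − j4.409 Ω
|Z| = √(44.90² + 4.409²) = 45.12 Ω
∠Z = arctan(-4.409/44.90) = -5.608°
cos φ = cos(-5.608°) = 0.9952

0.9952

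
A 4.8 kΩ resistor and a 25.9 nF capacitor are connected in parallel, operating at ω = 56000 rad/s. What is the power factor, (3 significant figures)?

X_C = 1/(ωC) = 689 Ω
Parallel: admittances add. Y = 1/R + jωC
Y = (0.000208 + j0.00145) S
|Y| = 0.00147 S → |Z| = 1/|Y| = 682 Ω, ∠Z = −∠Y = -81.8°
cos φ = cos(-81.8°) = 0.142

0.142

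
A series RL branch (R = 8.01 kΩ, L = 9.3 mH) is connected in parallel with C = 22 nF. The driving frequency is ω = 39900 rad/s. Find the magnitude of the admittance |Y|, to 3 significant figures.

X_L = ωL = 371 Ω
X_C = 1/(ωC) = 1140 Ω
Branch 1 (R+jX_L): Z₁ = 8010 + j371 Ω, |Z₁| = 8020 Ω
Branch 2 (−jX_C): Z₂ = −j1140 Ω
Parallel: Z = Z₁Z₂/(Z₁+Z₂), |Z| = 1140 Ω, ∠Z = -81.9°
|Y| = 1/|Z| = 881 μS

881 μS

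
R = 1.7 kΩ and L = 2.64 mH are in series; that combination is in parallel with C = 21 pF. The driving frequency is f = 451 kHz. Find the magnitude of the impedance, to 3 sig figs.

13600 Ω

ω = 2πf = 2.834e+06 rad/s
X_L = ωL = 7480 Ω
X_C = 1/(ωC) = 16800 Ω
Branch 1 (R+jX_L): Z₁ = 1700 + j7480 Ω, |Z₁| = 7670 Ω
Branch 2 (−jX_C): Z₂ = −j16800 Ω
Parallel: Z = Z₁Z₂/(Z₁+Z₂), |Z| = 13600 Ω, ∠Z = 66.9°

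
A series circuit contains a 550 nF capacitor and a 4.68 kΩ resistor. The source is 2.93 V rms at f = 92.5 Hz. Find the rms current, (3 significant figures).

520 μA

ω = 2πf = 581.2 rad/s
X_C = 1/(ωC) = 3130 Ω
Z = 4680 − j3130 Ω
|Z| = √(4680² + 3130²) = 5630 Ω
I = V/|Z| = 2.93/5630 = 520 μA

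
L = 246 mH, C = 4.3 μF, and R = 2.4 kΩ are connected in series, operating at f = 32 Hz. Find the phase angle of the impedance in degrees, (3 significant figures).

ω = 2πf = 201.1 rad/s
X_L = ωL = 49.5 Ω
X_C = 1/(ωC) = 1160 Ω
Net reactance X = X_L − X_C = -1110 Ω
Z = 2400 − j1110 Ω
|Z| = √(2400² + 1110²) = 2640 Ω
∠Z = arctan(-1110/2400) = -24.8°

-24.8°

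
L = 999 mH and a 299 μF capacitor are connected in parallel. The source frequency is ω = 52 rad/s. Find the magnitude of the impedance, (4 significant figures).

270.1 Ω

X_L = ωL = 51.95 Ω
X_C = 1/(ωC) = 64.32 Ω
Parallel: admittances add. Y = 1/(jωL) + jωC
Y = (0 − j0.003702) S
|Y| = 0.003702 S → |Z| = 1/|Y| = 270.1 Ω, ∠Z = −∠Y = 90.00°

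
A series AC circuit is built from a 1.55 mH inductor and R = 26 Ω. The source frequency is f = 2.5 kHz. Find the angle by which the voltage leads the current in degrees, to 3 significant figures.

ω = 2πf = 15710 rad/s
X_L = ωL = 24.3 Ω
Z = 26.0 + j24.3 Ω
|Z| = √(26.0² + 24.3²) = 35.6 Ω
∠Z = arctan(24.3/26.0) = 43.1°

43.1°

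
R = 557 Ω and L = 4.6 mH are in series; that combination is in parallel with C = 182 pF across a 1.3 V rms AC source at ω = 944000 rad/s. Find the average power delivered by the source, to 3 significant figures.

49.1 μW

X_L = ωL = 4340 Ω
X_C = 1/(ωC) = 5820 Ω
Branch 1 (R+jX_L): Z₁ = 557 + j4340 Ω, |Z₁| = 4380 Ω
Branch 2 (−jX_C): Z₂ = −j5820 Ω
Parallel: Z = Z₁Z₂/(Z₁+Z₂), |Z| = 16100 Ω, ∠Z = 62.0°
I = V/|Z| = 80.6 μA
P = VI cos φ = 1.3 × 8.06e-05 × cos(62.0°) = 49.1 μW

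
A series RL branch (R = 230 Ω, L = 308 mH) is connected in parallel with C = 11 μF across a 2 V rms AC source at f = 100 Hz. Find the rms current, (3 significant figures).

ω = 2πf = 628.3 rad/s
X_L = ωL = 194 Ω
X_C = 1/(ωC) = 145 Ω
Branch 1 (R+jX_L): Z₁ = 230 + j194 Ω, |Z₁| = 301 Ω
Branch 2 (−jX_C): Z₂ = −j145 Ω
Parallel: Z = Z₁Z₂/(Z₁+Z₂), |Z| = 185 Ω, ∠Z = -61.9°
I = V/|Z| = 2/185 = 10.8 mA

10.8 mA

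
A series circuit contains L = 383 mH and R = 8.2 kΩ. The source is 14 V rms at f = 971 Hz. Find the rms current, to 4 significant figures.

ω = 2πf = 6101 rad/s
X_L = ωL = 2337 Ω
Z = 8200 + j2337 Ω
|Z| = √(8200² + 2337²) = 8526 Ω
I = V/|Z| = 14/8526 = 1.642 mA

1.642 mA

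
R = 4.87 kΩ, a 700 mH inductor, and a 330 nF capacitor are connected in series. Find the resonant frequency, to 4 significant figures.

ω₀ = 1/√(LC) = 1/√(0.7 × 3.3e-07) = 2081 rad/s
f₀ = ω₀/(2π) = 331.1 Hz

331.1 Hz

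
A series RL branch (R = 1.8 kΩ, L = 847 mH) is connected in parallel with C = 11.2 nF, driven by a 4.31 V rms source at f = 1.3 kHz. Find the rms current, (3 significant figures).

ω = 2πf = 8168 rad/s
X_L = ωL = 6920 Ω
X_C = 1/(ωC) = 10900 Ω
Branch 1 (R+jX_L): Z₁ = 1800 + j6920 Ω, |Z₁| = 7150 Ω
Branch 2 (−jX_C): Z₂ = −j10900 Ω
Parallel: Z = Z₁Z₂/(Z₁+Z₂), |Z| = 17800 Ω, ∠Z = 51.3°
I = V/|Z| = 4.31/17800 = 243 μA

243 μA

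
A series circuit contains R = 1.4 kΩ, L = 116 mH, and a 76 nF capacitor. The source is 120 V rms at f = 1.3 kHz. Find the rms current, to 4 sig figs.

ω = 2πf = 8168 rad/s
X_L = ωL = 947.5 Ω
X_C = 1/(ωC) = 1611 Ω
Net reactance X = X_L − X_C = -663.4 Ω
Z = 1400 − j663.4 Ω
|Z| = √(1400² + 663.4²) = 1549 Ω
I = V/|Z| = 120/1549 = 77.46 mA

77.46 mA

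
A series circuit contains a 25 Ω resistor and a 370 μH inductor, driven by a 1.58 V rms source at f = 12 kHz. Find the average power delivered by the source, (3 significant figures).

44.5 mW

ω = 2πf = 75400 rad/s
X_L = ωL = 27.9 Ω
Z = 25.0 + j27.9 Ω
|Z| = √(25.0² + 27.9²) = 37.5 Ω
∠Z = arctan(27.9/25.0) = 48.1°
I = V/|Z| = 42.2 mA
P = VI cos φ = 1.58 × 0.0422 × cos(48.1°) = 44.5 mW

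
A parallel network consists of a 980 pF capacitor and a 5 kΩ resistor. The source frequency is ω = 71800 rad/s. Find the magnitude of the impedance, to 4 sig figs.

4717 Ω

X_C = 1/(ωC) = 14210 Ω
Parallel: admittances add. Y = 1/R + jωC
Y = (0.0002000 + j7.036e-05) S
|Y| = 0.0002120 S → |Z| = 1/|Y| = 4717 Ω, ∠Z = −∠Y = -19.38°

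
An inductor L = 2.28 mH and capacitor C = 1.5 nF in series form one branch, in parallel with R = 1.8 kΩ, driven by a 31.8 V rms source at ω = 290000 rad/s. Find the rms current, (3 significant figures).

26.3 mA

X_L = ωL = 661 Ω
X_C = 1/(ωC) = 2300 Ω
Branch 1: Z₁ = R = 1800 Ω
Branch 2 (series LC): Z₂ = j(X_L − X_C) = −j1640 Ω
Parallel: Z = Z₁Z₂/(Z₁+Z₂), |Z| = 1210 Ω, ∠Z = -47.7°
I = V/|Z| = 31.8/1210 = 26.3 mA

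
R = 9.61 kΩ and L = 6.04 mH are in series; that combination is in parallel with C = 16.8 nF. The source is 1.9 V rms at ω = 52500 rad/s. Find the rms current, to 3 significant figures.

X_L = ωL = 317 Ω
X_C = 1/(ωC) = 1130 Ω
Branch 1 (R+jX_L): Z₁ = 9610 + j317 Ω, |Z₁| = 9620 Ω
Branch 2 (−jX_C): Z₂ = −j1130 Ω
Parallel: Z = Z₁Z₂/(Z₁+Z₂), |Z| = 1130 Ω, ∠Z = -83.3°
I = V/|Z| = 1.9/1130 = 1.68 mA

1.68 mA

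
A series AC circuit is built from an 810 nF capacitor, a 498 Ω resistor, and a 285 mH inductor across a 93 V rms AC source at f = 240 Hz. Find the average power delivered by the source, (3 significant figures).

ω = 2πf = 1508 rad/s
X_L = ωL = 430 Ω
X_C = 1/(ωC) = 819 Ω
Net reactance X = X_L − X_C = -389 Ω
Z = 498 − j389 Ω
|Z| = √(498² + 389²) = 632 Ω
∠Z = arctan(-389/498) = -38.0°
I = V/|Z| = 147 mA
P = VI cos φ = 93 × 0.147 × cos(-38.0°) = 10.8 W

10.8 W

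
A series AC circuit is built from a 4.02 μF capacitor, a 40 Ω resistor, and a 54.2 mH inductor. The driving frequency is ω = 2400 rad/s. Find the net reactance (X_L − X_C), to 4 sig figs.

26.43 Ω

X_L = ωL = 130.1 Ω
X_C = 1/(ωC) = 103.6 Ω
X = 130.1 − 103.6 = 26.43 Ω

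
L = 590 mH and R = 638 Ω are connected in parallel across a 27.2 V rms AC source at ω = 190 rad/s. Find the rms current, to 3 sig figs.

246 mA

X_L = ωL = 112 Ω
Parallel: admittances add. Y = 1/R + 1/(jωL)
Y = (0.00157 − j0.00892) S
|Y| = 0.00906 S → |Z| = 1/|Y| = 110 Ω, ∠Z = −∠Y = 80.0°
I = V/|Z| = 27.2/110 = 246 mA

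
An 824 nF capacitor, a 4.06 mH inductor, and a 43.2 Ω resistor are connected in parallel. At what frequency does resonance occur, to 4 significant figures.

ω₀ = 1/√(LC) = 1/√(0.00406 × 8.24e-07) = 17290 rad/s
f₀ = ω₀/(2π) = 2.752 kHz

2.752 kHz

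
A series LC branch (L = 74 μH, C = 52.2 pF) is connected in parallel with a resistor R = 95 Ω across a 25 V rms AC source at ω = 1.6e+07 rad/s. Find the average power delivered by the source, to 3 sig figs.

X_L = ωL = 1180 Ω
X_C = 1/(ωC) = 1200 Ω
Branch 1: Z₁ = R = 95.0 Ω
Branch 2 (series LC): Z₂ = j(X_L − X_C) = −j13.3 Ω
Parallel: Z = Z₁Z₂/(Z₁+Z₂), |Z| = 13.2 Ω, ∠Z = -82.0°
I = V/|Z| = 1.90 A
P = VI cos φ = 25 × 1.90 × cos(-82.0°) = 6.58 W

6.58 W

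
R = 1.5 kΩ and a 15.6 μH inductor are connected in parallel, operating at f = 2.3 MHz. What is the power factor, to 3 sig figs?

ω = 2πf = 1.445e+07 rad/s
X_L = ωL = 225 Ω
Parallel: admittances add. Y = 1/R + 1/(jωL)
Y = (0.000667 − j0.00444) S
|Y| = 0.00449 S → |Z| = 1/|Y| = 223 Ω, ∠Z = −∠Y = 81.5°
cos φ = cos(81.5°) = 0.149

0.149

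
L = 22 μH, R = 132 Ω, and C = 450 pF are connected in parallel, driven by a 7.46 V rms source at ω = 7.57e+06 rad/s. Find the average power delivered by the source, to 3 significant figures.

X_L = ωL = 167 Ω
X_C = 1/(ωC) = 294 Ω
Parallel: admittances add. Y = 1/R + 1/(jωL) + jωC
Y = (0.00758 − j0.00260) S
|Y| = 0.00801 S → |Z| = 1/|Y| = 125 Ω, ∠Z = −∠Y = 18.9°
I = V/|Z| = 59.7 mA
P = VI cos φ = 7.46 × 0.0597 × cos(18.9°) = 422 mW

422 mW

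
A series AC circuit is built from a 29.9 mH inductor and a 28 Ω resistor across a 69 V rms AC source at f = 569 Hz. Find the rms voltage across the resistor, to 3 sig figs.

ω = 2πf = 3575 rad/s
X_L = ωL = 107 Ω
Z = 28.0 + j107 Ω
|Z| = √(28.0² + 107²) = 111 Ω
I = V/|Z| = 624 mA
V_R = I·|Z_R| = 0.624 × 28.0 = 17.5 V

17.5 V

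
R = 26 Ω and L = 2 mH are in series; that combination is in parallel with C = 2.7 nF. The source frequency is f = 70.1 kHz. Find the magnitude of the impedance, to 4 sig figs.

15530 Ω

ω = 2πf = 440500 rad/s
X_L = ωL = 880.9 Ω
X_C = 1/(ωC) = 840.9 Ω
Branch 1 (R+jX_L): Z₁ = 26.00 + j880.9 Ω, |Z₁| = 881.3 Ω
Branch 2 (−jX_C): Z₂ = −j840.9 Ω
Parallel: Z = Z₁Z₂/(Z₁+Z₂), |Z| = 15530 Ω, ∠Z = -58.68°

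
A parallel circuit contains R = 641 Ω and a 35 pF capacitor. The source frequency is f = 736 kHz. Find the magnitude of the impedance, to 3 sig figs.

638 Ω

ω = 2πf = 4.624e+06 rad/s
X_C = 1/(ωC) = 6180 Ω
Parallel: admittances add. Y = 1/R + jωC
Y = (0.00156 + j0.000162) S
|Y| = 0.00157 S → |Z| = 1/|Y| = 638 Ω, ∠Z = −∠Y = -5.92°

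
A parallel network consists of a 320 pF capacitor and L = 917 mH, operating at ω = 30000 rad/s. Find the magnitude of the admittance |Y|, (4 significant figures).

26.75 μS

X_L = ωL = 27510 Ω
X_C = 1/(ωC) = 104200 Ω
Parallel: admittances add. Y = 1/(jωL) + jωC
Y = (0 − j2.675e-05) S
|Y| = 2.675e-05 S → |Z| = 1/|Y| = 37380 Ω, ∠Z = −∠Y = 90.00°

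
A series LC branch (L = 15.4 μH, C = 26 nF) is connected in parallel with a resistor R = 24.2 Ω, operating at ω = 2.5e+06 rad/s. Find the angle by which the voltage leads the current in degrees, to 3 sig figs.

46.3°

X_L = ωL = 38.5 Ω
X_C = 1/(ωC) = 15.4 Ω
Branch 1: Z₁ = R = 24.2 Ω
Branch 2 (series LC): Z₂ = j(X_L − X_C) = j23.1 Ω
Parallel: Z = Z₁Z₂/(Z₁+Z₂), |Z| = 16.7 Ω, ∠Z = 46.3°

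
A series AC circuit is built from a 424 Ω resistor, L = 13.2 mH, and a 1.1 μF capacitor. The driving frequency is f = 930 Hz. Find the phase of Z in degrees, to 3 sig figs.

-10.5°

ω = 2πf = 5843 rad/s
X_L = ωL = 77.1 Ω
X_C = 1/(ωC) = 156 Ω
Net reactance X = X_L − X_C = -78.4 Ω
Z = 424 − j78.4 Ω
|Z| = √(424² + 78.4²) = 431 Ω
∠Z = arctan(-78.4/424) = -10.5°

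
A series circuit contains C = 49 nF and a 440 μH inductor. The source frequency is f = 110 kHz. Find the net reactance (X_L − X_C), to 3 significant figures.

ω = 2πf = 691200 rad/s
X_L = ωL = 304 Ω
X_C = 1/(ωC) = 29.5 Ω
X = 304 − 29.5 = 275 Ω

275 Ω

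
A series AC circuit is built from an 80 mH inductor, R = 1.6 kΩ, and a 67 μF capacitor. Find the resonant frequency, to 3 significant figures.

68.7 Hz

ω₀ = 1/√(LC) = 1/√(0.08 × 6.7e-05) = 431.9 rad/s
f₀ = ω₀/(2π) = 68.7 Hz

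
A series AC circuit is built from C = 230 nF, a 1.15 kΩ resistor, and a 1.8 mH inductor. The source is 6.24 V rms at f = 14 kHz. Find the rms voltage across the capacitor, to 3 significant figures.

0.267 V

ω = 2πf = 87960 rad/s
X_L = ωL = 158 Ω
X_C = 1/(ωC) = 49.4 Ω
Net reactance X = X_L − X_C = 109 Ω
Z = 1150 + j109 Ω
|Z| = √(1150² + 109²) = 1160 Ω
I = V/|Z| = 5.40 mA
V_C = I·|Z_C| = 0.00540 × 49.4 = 0.267 V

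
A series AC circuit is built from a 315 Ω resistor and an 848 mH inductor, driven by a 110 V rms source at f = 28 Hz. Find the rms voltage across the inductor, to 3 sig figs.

47.1 V

ω = 2πf = 175.9 rad/s
X_L = ωL = 149 Ω
Z = 315 + j149 Ω
|Z| = √(315² + 149²) = 349 Ω
I = V/|Z| = 316 mA
V_L = I·|Z_L| = 0.316 × 149 = 47.1 V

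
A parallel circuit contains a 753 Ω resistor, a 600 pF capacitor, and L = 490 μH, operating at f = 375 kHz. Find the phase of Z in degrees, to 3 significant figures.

ω = 2πf = 2.356e+06 rad/s
X_L = ωL = 1150 Ω
X_C = 1/(ωC) = 707 Ω
Parallel: admittances add. Y = 1/R + 1/(jωL) + jωC
Y = (0.00133 + j0.000548) S
|Y| = 0.00144 S → |Z| = 1/|Y| = 696 Ω, ∠Z = −∠Y = -22.4°

-22.4°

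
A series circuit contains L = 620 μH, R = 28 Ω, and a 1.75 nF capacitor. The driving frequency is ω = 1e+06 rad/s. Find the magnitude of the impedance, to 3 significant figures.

X_L = ωL = 620 Ω
X_C = 1/(ωC) = 571 Ω
Net reactance X = X_L − X_C = 48.6 Ω
Z = 28.0 + j48.6 Ω
|Z| = √(28.0² + 48.6²) = 56.1 Ω

56.1 Ω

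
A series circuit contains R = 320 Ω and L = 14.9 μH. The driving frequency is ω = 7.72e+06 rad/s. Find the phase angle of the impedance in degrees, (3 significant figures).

X_L = ωL = 115 Ω
Z = 320 + j115 Ω
|Z| = √(320² + 115²) = 340 Ω
∠Z = arctan(115/320) = 19.8°

19.8°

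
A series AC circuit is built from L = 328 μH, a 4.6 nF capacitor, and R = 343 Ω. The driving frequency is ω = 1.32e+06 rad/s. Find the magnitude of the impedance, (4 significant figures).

435.5 Ω

X_L = ωL = 433.0 Ω
X_C = 1/(ωC) = 164.7 Ω
Net reactance X = X_L − X_C = 268.3 Ω
Z = 343.0 + j268.3 Ω
|Z| = √(343.0² + 268.3²) = 435.5 Ω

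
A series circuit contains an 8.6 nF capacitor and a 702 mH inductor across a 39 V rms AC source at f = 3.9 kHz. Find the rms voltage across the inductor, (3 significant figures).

53.9 V

ω = 2πf = 24500 rad/s
X_L = ωL = 17200 Ω
X_C = 1/(ωC) = 4750 Ω
Net reactance X = X_L − X_C = 12500 Ω
Z = j12500 Ω
|Z| = √(0² + 12500²) = 12500 Ω
I = V/|Z| = 3.13 mA
V_L = I·|Z_L| = 0.00313 × 17200 = 53.9 V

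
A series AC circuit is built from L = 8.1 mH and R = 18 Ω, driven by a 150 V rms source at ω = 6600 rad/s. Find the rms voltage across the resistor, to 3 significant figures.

47.9 V

X_L = ωL = 53.5 Ω
Z = 18.0 + j53.5 Ω
|Z| = √(18.0² + 53.5²) = 56.4 Ω
I = V/|Z| = 2.66 A
V_R = I·|Z_R| = 2.66 × 18.0 = 47.9 V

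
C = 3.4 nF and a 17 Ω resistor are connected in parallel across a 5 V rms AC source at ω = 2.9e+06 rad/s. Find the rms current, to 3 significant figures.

X_C = 1/(ωC) = 101 Ω
Parallel: admittances add. Y = 1/R + jωC
Y = (0.0588 + j0.00986) S
|Y| = 0.0596 S → |Z| = 1/|Y| = 16.8 Ω, ∠Z = −∠Y = -9.52°
I = V/|Z| = 5/16.8 = 298 mA

298 mA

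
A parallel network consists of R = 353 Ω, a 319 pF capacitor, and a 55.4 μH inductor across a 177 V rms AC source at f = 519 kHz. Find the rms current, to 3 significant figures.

940 mA

ω = 2πf = 3.261e+06 rad/s
X_L = ωL = 181 Ω
X_C = 1/(ωC) = 961 Ω
Parallel: admittances add. Y = 1/R + 1/(jωL) + jωC
Y = (0.00283 − j0.00450) S
|Y| = 0.00531 S → |Z| = 1/|Y| = 188 Ω, ∠Z = −∠Y = 57.8°
I = V/|Z| = 177/188 = 940 mA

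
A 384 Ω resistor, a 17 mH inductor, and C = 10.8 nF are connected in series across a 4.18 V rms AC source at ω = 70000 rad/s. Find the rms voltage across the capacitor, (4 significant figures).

X_L = ωL = 1190 Ω
X_C = 1/(ωC) = 1323 Ω
Net reactance X = X_L − X_C = -132.8 Ω
Z = 384.0 − j132.8 Ω
|Z| = √(384.0² + 132.8²) = 406.3 Ω
I = V/|Z| = 10.29 mA
V_C = I·|Z_C| = 0.01029 × 1323 = 13.61 V

13.61 V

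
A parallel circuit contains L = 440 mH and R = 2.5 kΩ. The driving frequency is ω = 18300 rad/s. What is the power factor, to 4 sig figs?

0.9550

X_L = ωL = 8052 Ω
Parallel: admittances add. Y = 1/R + 1/(jωL)
Y = (0.0004000 − j0.0001242) S
|Y| = 0.0004188 S → |Z| = 1/|Y| = 2388 Ω, ∠Z = −∠Y = 17.25°
cos φ = cos(17.25°) = 0.9550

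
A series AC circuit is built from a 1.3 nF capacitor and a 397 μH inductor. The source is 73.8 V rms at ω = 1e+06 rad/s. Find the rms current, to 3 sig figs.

198 mA

X_L = ωL = 397 Ω
X_C = 1/(ωC) = 769 Ω
Net reactance X = X_L − X_C = -372 Ω
Z = − j372 Ω
|Z| = √(0² + 372²) = 372 Ω
I = V/|Z| = 73.8/372 = 198 mA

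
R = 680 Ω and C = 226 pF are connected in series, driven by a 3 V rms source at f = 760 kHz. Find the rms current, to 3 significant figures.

ω = 2πf = 4.775e+06 rad/s
X_C = 1/(ωC) = 927 Ω
Z = 680 − j927 Ω
|Z| = √(680² + 927²) = 1150 Ω
I = V/|Z| = 3/1150 = 2.61 mA

2.61 mA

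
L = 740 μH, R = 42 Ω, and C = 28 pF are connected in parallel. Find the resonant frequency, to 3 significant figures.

1.11 MHz

ω₀ = 1/√(LC) = 1/√(0.00074 × 2.8e-11) = 6.947e+06 rad/s
f₀ = ω₀/(2π) = 1.11 MHz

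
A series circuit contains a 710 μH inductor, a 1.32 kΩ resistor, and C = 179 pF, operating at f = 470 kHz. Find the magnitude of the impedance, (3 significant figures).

1340 Ω

ω = 2πf = 2.953e+06 rad/s
X_L = ωL = 2100 Ω
X_C = 1/(ωC) = 1890 Ω
Net reactance X = X_L − X_C = 205 Ω
Z = 1320 + j205 Ω
|Z| = √(1320² + 205²) = 1340 Ω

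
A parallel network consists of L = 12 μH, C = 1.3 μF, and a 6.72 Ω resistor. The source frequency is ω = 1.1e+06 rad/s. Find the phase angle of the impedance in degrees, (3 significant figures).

-83.7°

X_L = ωL = 13.2 Ω
X_C = 1/(ωC) = 0.699 Ω
Parallel: admittances add. Y = 1/R + 1/(jωL) + jωC
Y = (0.149 + j1.35) S
|Y| = 1.36 S → |Z| = 1/|Y| = 0.734 Ω, ∠Z = −∠Y = -83.7°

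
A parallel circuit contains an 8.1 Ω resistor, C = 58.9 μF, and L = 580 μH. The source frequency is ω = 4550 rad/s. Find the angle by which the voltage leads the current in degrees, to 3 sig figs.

X_L = ωL = 2.64 Ω
X_C = 1/(ωC) = 3.73 Ω
Parallel: admittances add. Y = 1/R + 1/(jωL) + jωC
Y = (0.123 − j0.111) S
|Y| = 0.166 S → |Z| = 1/|Y| = 6.02 Ω, ∠Z = −∠Y = 41.9°

41.9°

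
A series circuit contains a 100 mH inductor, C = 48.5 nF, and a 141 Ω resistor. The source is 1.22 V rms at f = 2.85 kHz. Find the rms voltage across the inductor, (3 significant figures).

3.34 V

ω = 2πf = 17910 rad/s
X_L = ωL = 1790 Ω
X_C = 1/(ωC) = 1150 Ω
Net reactance X = X_L − X_C = 639 Ω
Z = 141 + j639 Ω
|Z| = √(141² + 639²) = 655 Ω
I = V/|Z| = 1.86 mA
V_L = I·|Z_L| = 0.00186 × 1790 = 3.34 V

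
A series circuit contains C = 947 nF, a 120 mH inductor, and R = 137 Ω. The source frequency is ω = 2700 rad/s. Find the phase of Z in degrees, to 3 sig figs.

X_L = ωL = 324 Ω
X_C = 1/(ωC) = 391 Ω
Net reactance X = X_L − X_C = -67.1 Ω
Z = 137 − j67.1 Ω
|Z| = √(137² + 67.1²) = 153 Ω
∠Z = arctan(-67.1/137) = -26.1°

-26.1°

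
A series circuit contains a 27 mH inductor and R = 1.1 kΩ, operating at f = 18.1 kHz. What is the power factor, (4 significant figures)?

ω = 2πf = 113700 rad/s
X_L = ωL = 3071 Ω
Z = 1100 + j3071 Ω
|Z| = √(1100² + 3071²) = 3262 Ω
∠Z = arctan(3071/1100) = 70.29°
cos φ = cos(70.29°) = 0.3372

0.3372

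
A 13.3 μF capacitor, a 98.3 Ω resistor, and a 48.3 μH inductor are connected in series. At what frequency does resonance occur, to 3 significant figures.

6.28 kHz

ω₀ = 1/√(LC) = 1/√(4.83e-05 × 1.33e-05) = 39450 rad/s
f₀ = ω₀/(2π) = 6.28 kHz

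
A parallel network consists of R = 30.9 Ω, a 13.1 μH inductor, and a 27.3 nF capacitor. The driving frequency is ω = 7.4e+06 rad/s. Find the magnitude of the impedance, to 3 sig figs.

5.14 Ω

X_L = ωL = 96.9 Ω
X_C = 1/(ωC) = 4.95 Ω
Parallel: admittances add. Y = 1/R + 1/(jωL) + jωC
Y = (0.0324 + j0.192) S
|Y| = 0.194 S → |Z| = 1/|Y| = 5.14 Ω, ∠Z = −∠Y = -80.4°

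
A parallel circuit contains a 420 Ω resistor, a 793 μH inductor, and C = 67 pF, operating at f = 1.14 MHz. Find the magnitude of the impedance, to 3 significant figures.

417 Ω

ω = 2πf = 7.163e+06 rad/s
X_L = ωL = 5680 Ω
X_C = 1/(ωC) = 2080 Ω
Parallel: admittances add. Y = 1/R + 1/(jωL) + jωC
Y = (0.00238 + j0.000304) S
|Y| = 0.00240 S → |Z| = 1/|Y| = 417 Ω, ∠Z = −∠Y = -7.27°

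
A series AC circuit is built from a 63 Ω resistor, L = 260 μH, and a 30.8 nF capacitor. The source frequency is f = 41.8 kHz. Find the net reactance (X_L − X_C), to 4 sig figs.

-55.34 Ω

ω = 2πf = 262600 rad/s
X_L = ωL = 68.29 Ω
X_C = 1/(ωC) = 123.6 Ω
X = 68.29 − 123.6 = -55.34 Ω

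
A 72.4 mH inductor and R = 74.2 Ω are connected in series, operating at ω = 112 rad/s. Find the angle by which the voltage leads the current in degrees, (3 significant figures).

6.24°

X_L = ωL = 8.11 Ω
Z = 74.2 + j8.11 Ω
|Z| = √(74.2² + 8.11²) = 74.6 Ω
∠Z = arctan(8.11/74.2) = 6.24°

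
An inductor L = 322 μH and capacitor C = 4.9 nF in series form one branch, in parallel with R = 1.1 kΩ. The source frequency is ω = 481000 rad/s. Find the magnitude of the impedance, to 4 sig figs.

261.7 Ω

X_L = ωL = 154.9 Ω
X_C = 1/(ωC) = 424.3 Ω
Branch 1: Z₁ = R = 1100 Ω
Branch 2 (series LC): Z₂ = j(X_L − X_C) = −j269.4 Ω
Parallel: Z = Z₁Z₂/(Z₁+Z₂), |Z| = 261.7 Ω, ∠Z = -76.24°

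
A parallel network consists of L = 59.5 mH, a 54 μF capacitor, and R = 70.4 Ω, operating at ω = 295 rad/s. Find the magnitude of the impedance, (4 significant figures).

X_L = ωL = 17.55 Ω
X_C = 1/(ωC) = 62.77 Ω
Parallel: admittances add. Y = 1/R + 1/(jωL) + jωC
Y = (0.01420 − j0.04104) S
|Y| = 0.04343 S → |Z| = 1/|Y| = 23.03 Ω, ∠Z = −∠Y = 70.91°

23.03 Ω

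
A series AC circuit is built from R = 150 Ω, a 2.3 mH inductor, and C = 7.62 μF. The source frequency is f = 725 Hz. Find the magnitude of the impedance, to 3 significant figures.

ω = 2πf = 4555 rad/s
X_L = ωL = 10.5 Ω
X_C = 1/(ωC) = 28.8 Ω
Net reactance X = X_L − X_C = -18.3 Ω
Z = 150 − j18.3 Ω
|Z| = √(150² + 18.3²) = 151 Ω

151 Ω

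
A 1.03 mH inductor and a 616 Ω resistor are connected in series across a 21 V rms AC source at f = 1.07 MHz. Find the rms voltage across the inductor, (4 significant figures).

20.92 V

ω = 2πf = 6.723e+06 rad/s
X_L = ωL = 6925 Ω
Z = 616.0 + j6925 Ω
|Z| = √(616.0² + 6925²) = 6952 Ω
I = V/|Z| = 3.021 mA
V_L = I·|Z_L| = 0.003021 × 6925 = 20.92 V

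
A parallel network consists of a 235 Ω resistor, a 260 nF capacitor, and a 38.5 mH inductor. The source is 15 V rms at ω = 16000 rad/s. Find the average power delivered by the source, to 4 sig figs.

X_L = ωL = 616.0 Ω
X_C = 1/(ωC) = 240.4 Ω
Parallel: admittances add. Y = 1/R + 1/(jωL) + jωC
Y = (0.004255 + j0.002537) S
|Y| = 0.004954 S → |Z| = 1/|Y| = 201.9 Ω, ∠Z = −∠Y = -30.80°
I = V/|Z| = 74.31 mA
P = VI cos φ = 15 × 0.07431 × cos(-30.80°) = 957.4 mW

957.4 mW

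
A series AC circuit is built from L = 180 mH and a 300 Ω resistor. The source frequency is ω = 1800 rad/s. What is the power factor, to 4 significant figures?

X_L = ωL = 324.0 Ω
Z = 300.0 + j324.0 Ω
|Z| = √(300.0² + 324.0²) = 441.6 Ω
∠Z = arctan(324.0/300.0) = 47.20°
cos φ = cos(47.20°) = 0.6794

0.6794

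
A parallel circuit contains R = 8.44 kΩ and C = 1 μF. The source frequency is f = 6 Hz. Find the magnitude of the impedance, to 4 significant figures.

8043 Ω

ω = 2πf = 37.70 rad/s
X_C = 1/(ωC) = 26530 Ω
Parallel: admittances add. Y = 1/R + jωC
Y = (0.0001185 + j3.77e-05) S
|Y| = 0.0001243 S → |Z| = 1/|Y| = 8043 Ω, ∠Z = −∠Y = -17.65°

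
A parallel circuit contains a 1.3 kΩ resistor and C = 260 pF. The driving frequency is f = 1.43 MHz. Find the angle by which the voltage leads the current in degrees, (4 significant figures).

-71.77°

ω = 2πf = 8.985e+06 rad/s
X_C = 1/(ωC) = 428.1 Ω
Parallel: admittances add. Y = 1/R + jωC
Y = (0.0007692 + j0.002336) S
|Y| = 0.002459 S → |Z| = 1/|Y| = 406.6 Ω, ∠Z = −∠Y = -71.77°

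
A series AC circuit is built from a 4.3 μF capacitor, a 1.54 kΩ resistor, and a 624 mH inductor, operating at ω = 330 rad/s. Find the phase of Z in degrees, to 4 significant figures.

-17.95°

X_L = ωL = 205.9 Ω
X_C = 1/(ωC) = 704.7 Ω
Net reactance X = X_L − X_C = -498.8 Ω
Z = 1540 − j498.8 Ω
|Z| = √(1540² + 498.8²) = 1619 Ω
∠Z = arctan(-498.8/1540) = -17.95°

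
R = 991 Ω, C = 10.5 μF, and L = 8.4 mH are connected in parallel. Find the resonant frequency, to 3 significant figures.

ω₀ = 1/√(LC) = 1/√(0.0084 × 1.05e-05) = 3367 rad/s
f₀ = ω₀/(2π) = 536 Hz

536 Hz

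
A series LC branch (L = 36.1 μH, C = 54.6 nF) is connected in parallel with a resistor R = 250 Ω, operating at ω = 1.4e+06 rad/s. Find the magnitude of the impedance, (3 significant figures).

X_L = ωL = 50.5 Ω
X_C = 1/(ωC) = 13.1 Ω
Branch 1: Z₁ = R = 250 Ω
Branch 2 (series LC): Z₂ = j(X_L − X_C) = j37.5 Ω
Parallel: Z = Z₁Z₂/(Z₁+Z₂), |Z| = 37.0 Ω, ∠Z = 81.5°

37.0 Ω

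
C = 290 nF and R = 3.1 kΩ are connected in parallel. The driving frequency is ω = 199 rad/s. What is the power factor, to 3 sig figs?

0.984

X_C = 1/(ωC) = 17300 Ω
Parallel: admittances add. Y = 1/R + jωC
Y = (0.000323 + j5.77e-05) S
|Y| = 0.000328 S → |Z| = 1/|Y| = 3050 Ω, ∠Z = −∠Y = -10.1°
cos φ = cos(-10.1°) = 0.984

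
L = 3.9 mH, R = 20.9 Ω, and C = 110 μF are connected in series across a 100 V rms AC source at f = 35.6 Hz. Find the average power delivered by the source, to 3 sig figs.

104 W

ω = 2πf = 223.7 rad/s
X_L = ωL = 0.872 Ω
X_C = 1/(ωC) = 40.6 Ω
Net reactance X = X_L − X_C = -39.8 Ω
Z = 20.9 − j39.8 Ω
|Z| = √(20.9² + 39.8²) = 44.9 Ω
∠Z = arctan(-39.8/20.9) = -62.3°
I = V/|Z| = 2.23 A
P = VI cos φ = 100 × 2.23 × cos(-62.3°) = 104 W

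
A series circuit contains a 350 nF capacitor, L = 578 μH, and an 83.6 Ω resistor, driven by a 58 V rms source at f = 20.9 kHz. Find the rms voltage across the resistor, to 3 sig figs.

48.7 V

ω = 2πf = 131300 rad/s
X_L = ωL = 75.9 Ω
X_C = 1/(ωC) = 21.8 Ω
Net reactance X = X_L − X_C = 54.1 Ω
Z = 83.6 + j54.1 Ω
|Z| = √(83.6² + 54.1²) = 99.6 Ω
I = V/|Z| = 582 mA
V_R = I·|Z_R| = 0.582 × 83.6 = 48.7 V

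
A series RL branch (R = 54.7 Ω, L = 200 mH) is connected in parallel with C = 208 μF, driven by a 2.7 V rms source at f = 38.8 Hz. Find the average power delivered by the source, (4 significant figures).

74.27 mW

ω = 2πf = 243.8 rad/s
X_L = ωL = 48.76 Ω
X_C = 1/(ωC) = 19.72 Ω
Branch 1 (R+jX_L): Z₁ = 54.70 + j48.76 Ω, |Z₁| = 73.28 Ω
Branch 2 (−jX_C): Z₂ = −j19.72 Ω
Parallel: Z = Z₁Z₂/(Z₁+Z₂), |Z| = 23.33 Ω, ∠Z = -76.25°
I = V/|Z| = 115.7 mA
P = VI cos φ = 2.7 × 0.1157 × cos(-76.25°) = 74.27 mW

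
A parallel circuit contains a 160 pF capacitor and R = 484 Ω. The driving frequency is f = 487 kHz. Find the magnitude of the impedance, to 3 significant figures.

ω = 2πf = 3.06e+06 rad/s
X_C = 1/(ωC) = 2040 Ω
Parallel: admittances add. Y = 1/R + jωC
Y = (0.00207 + j0.000490) S
|Y| = 0.00212 S → |Z| = 1/|Y| = 471 Ω, ∠Z = −∠Y = -13.3°

471 Ω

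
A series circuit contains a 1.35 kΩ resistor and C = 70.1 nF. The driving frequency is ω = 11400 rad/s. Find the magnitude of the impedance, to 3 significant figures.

1840 Ω

X_C = 1/(ωC) = 1250 Ω
Z = 1350 − j1250 Ω
|Z| = √(1350² + 1250²) = 1840 Ω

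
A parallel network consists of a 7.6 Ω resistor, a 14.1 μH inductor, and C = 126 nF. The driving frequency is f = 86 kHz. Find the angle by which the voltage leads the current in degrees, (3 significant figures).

25.6°

ω = 2πf = 540400 rad/s
X_L = ωL = 7.62 Ω
X_C = 1/(ωC) = 14.7 Ω
Parallel: admittances add. Y = 1/R + 1/(jωL) + jωC
Y = (0.132 − j0.0632) S
|Y| = 0.146 S → |Z| = 1/|Y| = 6.85 Ω, ∠Z = −∠Y = 25.6°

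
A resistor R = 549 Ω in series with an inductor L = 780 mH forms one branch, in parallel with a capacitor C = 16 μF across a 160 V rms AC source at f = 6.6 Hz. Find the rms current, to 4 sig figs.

ω = 2πf = 41.47 rad/s
X_L = ωL = 32.35 Ω
X_C = 1/(ωC) = 1507 Ω
Branch 1 (R+jX_L): Z₁ = 549.0 + j32.35 Ω, |Z₁| = 550.0 Ω
Branch 2 (−jX_C): Z₂ = −j1507 Ω
Parallel: Z = Z₁Z₂/(Z₁+Z₂), |Z| = 526.7 Ω, ∠Z = -17.05°
I = V/|Z| = 160/526.7 = 303.8 mA

303.8 mA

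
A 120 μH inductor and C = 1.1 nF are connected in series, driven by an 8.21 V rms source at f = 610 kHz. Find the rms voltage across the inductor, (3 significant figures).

ω = 2πf = 3.833e+06 rad/s
X_L = ωL = 460 Ω
X_C = 1/(ωC) = 237 Ω
Net reactance X = X_L − X_C = 223 Ω
Z = j223 Ω
|Z| = √(0² + 223²) = 223 Ω
I = V/|Z| = 36.9 mA
V_L = I·|Z_L| = 0.0369 × 460 = 17.0 V

17.0 V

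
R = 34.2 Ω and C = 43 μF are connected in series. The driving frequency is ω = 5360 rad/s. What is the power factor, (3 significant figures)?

X_C = 1/(ωC) = 4.34 Ω
Z = 34.2 − j4.34 Ω
|Z| = √(34.2² + 4.34²) = 34.5 Ω
∠Z = arctan(-4.34/34.2) = -7.23°
cos φ = cos(-7.23°) = 0.992

0.992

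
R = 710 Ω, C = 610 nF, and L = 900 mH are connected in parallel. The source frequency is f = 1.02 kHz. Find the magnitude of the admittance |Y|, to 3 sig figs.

ω = 2πf = 6409 rad/s
X_L = ωL = 5770 Ω
X_C = 1/(ωC) = 256 Ω
Parallel: admittances add. Y = 1/R + 1/(jωL) + jωC
Y = (0.00141 + j0.00374) S
|Y| = 0.00399 S → |Z| = 1/|Y| = 250 Ω, ∠Z = −∠Y = -69.3°

3.99 mS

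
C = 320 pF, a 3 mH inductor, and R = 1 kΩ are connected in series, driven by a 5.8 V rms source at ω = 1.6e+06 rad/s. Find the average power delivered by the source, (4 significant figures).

X_L = ωL = 4800 Ω
X_C = 1/(ωC) = 1953 Ω
Net reactance X = X_L − X_C = 2847 Ω
Z = 1000 + j2847 Ω
|Z| = √(1000² + 2847²) = 3017 Ω
∠Z = arctan(2847/1000) = 70.65°
I = V/|Z| = 1.922 mA
P = VI cos φ = 5.8 × 0.001922 × cos(70.65°) = 3.695 mW

3.695 mW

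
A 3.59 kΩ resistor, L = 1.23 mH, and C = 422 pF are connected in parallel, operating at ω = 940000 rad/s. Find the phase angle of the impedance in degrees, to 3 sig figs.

X_L = ωL = 1160 Ω
X_C = 1/(ωC) = 2520 Ω
Parallel: admittances add. Y = 1/R + 1/(jωL) + jωC
Y = (0.000279 − j0.000468) S
|Y| = 0.000545 S → |Z| = 1/|Y| = 1840 Ω, ∠Z = −∠Y = 59.3°

59.3°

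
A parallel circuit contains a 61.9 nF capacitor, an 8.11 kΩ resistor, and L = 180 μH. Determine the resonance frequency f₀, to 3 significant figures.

47.7 kHz

ω₀ = 1/√(LC) = 1/√(0.00018 × 6.19e-08) = 299600 rad/s
f₀ = ω₀/(2π) = 47.7 kHz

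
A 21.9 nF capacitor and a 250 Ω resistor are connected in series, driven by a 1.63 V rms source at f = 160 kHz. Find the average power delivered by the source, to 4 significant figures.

ω = 2πf = 1.005e+06 rad/s
X_C = 1/(ωC) = 45.42 Ω
Z = 250.0 − j45.42 Ω
|Z| = √(250.0² + 45.42²) = 254.1 Ω
∠Z = arctan(-45.42/250.0) = -10.30°
I = V/|Z| = 6.415 mA
P = VI cos φ = 1.63 × 0.006415 × cos(-10.30°) = 10.29 mW

10.29 mW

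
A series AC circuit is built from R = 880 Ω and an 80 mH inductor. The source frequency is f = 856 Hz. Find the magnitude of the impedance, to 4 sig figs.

ω = 2πf = 5378 rad/s
X_L = ωL = 430.3 Ω
Z = 880.0 + j430.3 Ω
|Z| = √(880.0² + 430.3²) = 979.6 Ω

979.6 Ω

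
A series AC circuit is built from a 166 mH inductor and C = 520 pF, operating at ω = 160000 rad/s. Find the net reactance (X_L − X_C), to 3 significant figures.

14500 Ω

X_L = ωL = 26600 Ω
X_C = 1/(ωC) = 12000 Ω
X = 26600 − 12000 = 14500 Ω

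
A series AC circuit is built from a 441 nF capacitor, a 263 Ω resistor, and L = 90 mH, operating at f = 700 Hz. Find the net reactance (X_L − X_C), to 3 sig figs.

ω = 2πf = 4398 rad/s
X_L = ωL = 396 Ω
X_C = 1/(ωC) = 516 Ω
X = 396 − 516 = -120 Ω

-120 Ω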